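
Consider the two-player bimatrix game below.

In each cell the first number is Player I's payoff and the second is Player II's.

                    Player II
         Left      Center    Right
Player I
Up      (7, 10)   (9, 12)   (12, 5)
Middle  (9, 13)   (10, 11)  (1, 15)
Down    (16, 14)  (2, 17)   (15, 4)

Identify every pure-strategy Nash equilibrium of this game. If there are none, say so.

(Up, Left): Player I can switch to Middle (7 → 9). Not NE.
(Up, Center): Player I can switch to Middle (9 → 10). Not NE.
(Up, Right): Player I can switch to Down (12 → 15). Not NE.
(Middle, Left): Player I can switch to Down (9 → 16). Not NE.
(Middle, Center): Player II can switch to Left (11 → 13). Not NE.
(Middle, Right): Player I can switch to Up (1 → 12). Not NE.
(Down, Left): Player II can switch to Center (14 → 17). Not NE.
(Down, Center): Player I can switch to Up (2 → 9). Not NE.
(Down, Right): Player II can switch to Left (4 → 14). Not NE.

No pure-strategy Nash equilibrium.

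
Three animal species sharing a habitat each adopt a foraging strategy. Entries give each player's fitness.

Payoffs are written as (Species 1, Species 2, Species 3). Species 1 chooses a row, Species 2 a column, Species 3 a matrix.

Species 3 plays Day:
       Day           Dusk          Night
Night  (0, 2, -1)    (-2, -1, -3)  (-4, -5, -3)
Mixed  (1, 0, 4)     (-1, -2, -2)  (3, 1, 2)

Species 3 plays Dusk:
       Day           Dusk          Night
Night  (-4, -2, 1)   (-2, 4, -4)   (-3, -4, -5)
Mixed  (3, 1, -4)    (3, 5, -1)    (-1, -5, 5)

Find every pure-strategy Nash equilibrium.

Mark each player's best response to every combination of opponents' strategies; a profile where every player is best-responding is a pure Nash equilibrium.
Species 1 against (Day, Day): payoffs 0, 1 → best response Mixed.
Species 1 against (Day, Dusk): payoffs -4, 3 → best response Mixed.
Species 1 against (Dusk, Day): payoffs -2, -1 → best response Mixed.
Species 1 against (Dusk, Dusk): payoffs -2, 3 → best response Mixed.
Species 1 against (Night, Day): payoffs -4, 3 → best response Mixed.
Species 1 against (Night, Dusk): payoffs -3, -1 → best response Mixed.
Species 2 against (Night, Day): payoffs 2, -1, -5 → best response Day.
Species 2 against (Night, Dusk): payoffs -2, 4, -4 → best response Dusk.
Species 2 against (Mixed, Day): payoffs 0, -2, 1 → best response Night.
Species 2 against (Mixed, Dusk): payoffs 1, 5, -5 → best response Dusk.
Species 3 against (Night, Day): payoffs -1, 1 → best response Dusk.
Species 3 against (Night, Dusk): payoffs -3, -4 → best response Day.
Species 3 against (Night, Night): payoffs -3, -5 → best response Day.
Species 3 against (Mixed, Day): payoffs 4, -4 → best response Day.
Species 3 against (Mixed, Dusk): payoffs -2, -1 → best response Dusk.
Species 3 against (Mixed, Night): payoffs 2, 5 → best response Dusk.
Mutual best responses: (Mixed, Dusk, Dusk).

The unique pure-strategy Nash equilibrium is (Mixed, Dusk, Dusk).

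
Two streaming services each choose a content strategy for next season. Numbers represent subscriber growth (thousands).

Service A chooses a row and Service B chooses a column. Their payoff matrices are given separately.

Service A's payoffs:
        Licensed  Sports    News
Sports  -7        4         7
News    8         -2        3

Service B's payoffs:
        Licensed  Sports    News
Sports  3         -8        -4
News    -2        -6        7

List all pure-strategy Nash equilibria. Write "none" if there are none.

Service A against Licensed: payoffs -7, 8 → best response News.
Service A against Sports: payoffs 4, -2 → best response Sports.
Service A against News: payoffs 7, 3 → best response Sports.
Service B against Sports: payoffs 3, -8, -4 → best response Licensed.
Service B against News: payoffs -2, -6, 7 → best response News.
No profile is a mutual best response for all players.

none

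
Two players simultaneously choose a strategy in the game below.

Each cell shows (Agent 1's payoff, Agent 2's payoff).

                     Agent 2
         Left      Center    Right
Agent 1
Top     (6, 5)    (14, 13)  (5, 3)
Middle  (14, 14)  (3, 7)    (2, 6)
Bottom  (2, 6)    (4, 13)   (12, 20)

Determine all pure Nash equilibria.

Agent 1 against Left: payoffs 6, 14, 2 → best response Middle.
Agent 1 against Center: payoffs 14, 3, 4 → best response Top.
Agent 1 against Right: payoffs 5, 2, 12 → best response Bottom.
Agent 2 against Top: payoffs 5, 13, 3 → best response Center.
Agent 2 against Middle: payoffs 14, 7, 6 → best response Left.
Agent 2 against Bottom: payoffs 6, 13, 20 → best response Right.
Mutual best responses: (Top, Center); (Middle, Left); (Bottom, Right).

Pure-strategy Nash equilibria: (Top, Center) and (Middle, Left) and (Bottom, Right)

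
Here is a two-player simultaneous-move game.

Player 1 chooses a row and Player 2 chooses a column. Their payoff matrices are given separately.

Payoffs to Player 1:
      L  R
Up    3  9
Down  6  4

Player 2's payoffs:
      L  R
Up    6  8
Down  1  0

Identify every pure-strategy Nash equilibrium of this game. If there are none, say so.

The pure Nash equilibria are (Up, R), (Down, L).

For each player, find the best response to each opponent profile; mutual best responses are the pure NE.
Player 1 against L: payoffs 3, 6 → best response Down.
Player 1 against R: payoffs 9, 4 → best response Up.
Player 2 against Up: payoffs 6, 8 → best response R.
Player 2 against Down: payoffs 1, 0 → best response L.
Mutual best responses: (Up, R); (Down, L).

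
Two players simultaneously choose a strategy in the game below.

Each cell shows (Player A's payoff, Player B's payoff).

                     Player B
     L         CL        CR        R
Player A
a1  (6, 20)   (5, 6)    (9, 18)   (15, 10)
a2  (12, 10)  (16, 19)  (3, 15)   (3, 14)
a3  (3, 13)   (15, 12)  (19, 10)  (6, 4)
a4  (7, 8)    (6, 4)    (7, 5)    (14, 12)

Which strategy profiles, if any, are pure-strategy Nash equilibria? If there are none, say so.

Mark each player's best response to every combination of opponents' strategies; a profile where every player is best-responding is a pure Nash equilibrium.
Player A against L: payoffs 6, 12, 3, 7 → best response a2.
Player A against CL: payoffs 5, 16, 15, 6 → best response a2.
Player A against CR: payoffs 9, 3, 19, 7 → best response a3.
Player A against R: payoffs 15, 3, 6, 14 → best response a1.
Player B against a1: payoffs 20, 6, 18, 10 → best response L.
Player B against a2: payoffs 10, 19, 15, 14 → best response CL.
Player B against a3: payoffs 13, 12, 10, 4 → best response L.
Player B against a4: payoffs 8, 4, 5, 12 → best response R.
Mutual best responses: (a2, CL).

The unique pure-strategy Nash equilibrium is (a2, CL).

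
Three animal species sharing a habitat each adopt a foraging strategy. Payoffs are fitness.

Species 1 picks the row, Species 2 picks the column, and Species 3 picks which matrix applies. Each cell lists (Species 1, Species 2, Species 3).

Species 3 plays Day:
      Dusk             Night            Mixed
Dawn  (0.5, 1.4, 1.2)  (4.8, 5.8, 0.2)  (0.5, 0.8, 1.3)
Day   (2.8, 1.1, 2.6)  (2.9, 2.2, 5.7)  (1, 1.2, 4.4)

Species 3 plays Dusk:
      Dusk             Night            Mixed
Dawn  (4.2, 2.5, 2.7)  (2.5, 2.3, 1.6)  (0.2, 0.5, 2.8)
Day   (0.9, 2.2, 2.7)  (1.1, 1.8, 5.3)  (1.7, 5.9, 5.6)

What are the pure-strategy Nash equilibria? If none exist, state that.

Species 1 against (Dusk, Day): payoffs 0.5, 2.8 → best response Day.
Species 1 against (Dusk, Dusk): payoffs 4.2, 0.9 → best response Dawn.
Species 1 against (Night, Day): payoffs 4.8, 2.9 → best response Dawn.
Species 1 against (Night, Dusk): payoffs 2.5, 1.1 → best response Dawn.
Species 1 against (Mixed, Day): payoffs 0.5, 1 → best response Day.
Species 1 against (Mixed, Dusk): payoffs 0.2, 1.7 → best response Day.
Species 2 against (Dawn, Day): payoffs 1.4, 5.8, 0.8 → best response Night.
Species 2 against (Dawn, Dusk): payoffs 2.5, 2.3, 0.5 → best response Dusk.
Species 2 against (Day, Day): payoffs 1.1, 2.2, 1.2 → best response Night.
Species 2 against (Day, Dusk): payoffs 2.2, 1.8, 5.9 → best response Mixed.
Species 3 against (Dawn, Dusk): payoffs 1.2, 2.7 → best response Dusk.
Species 3 against (Dawn, Night): payoffs 0.2, 1.6 → best response Dusk.
Species 3 against (Dawn, Mixed): payoffs 1.3, 2.8 → best response Dusk.
Species 3 against (Day, Dusk): payoffs 2.6, 2.7 → best response Dusk.
Species 3 against (Day, Night): payoffs 5.7, 5.3 → best response Day.
Species 3 against (Day, Mixed): payoffs 4.4, 5.6 → best response Dusk.
Mutual best responses: (Dawn, Dusk, Dusk); (Day, Mixed, Dusk).

Pure-strategy Nash equilibria: (Dawn, Dusk, Dusk) and (Day, Mixed, Dusk)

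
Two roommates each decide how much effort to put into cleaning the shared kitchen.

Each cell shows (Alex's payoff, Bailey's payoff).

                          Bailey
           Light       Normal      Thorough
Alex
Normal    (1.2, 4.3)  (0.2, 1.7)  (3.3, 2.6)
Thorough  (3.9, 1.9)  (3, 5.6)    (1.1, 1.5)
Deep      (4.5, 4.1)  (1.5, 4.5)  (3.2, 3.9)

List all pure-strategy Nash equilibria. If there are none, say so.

The unique pure-strategy Nash equilibrium is (Thorough, Normal).

Check each profile: it is a Nash equilibrium iff no player can strictly gain by switching unilaterally.
(Normal, Light): Alex can switch to Thorough (1.2 → 3.9). Not NE.
(Normal, Normal): Alex can switch to Thorough (0.2 → 3). Not NE.
(Normal, Thorough): Bailey can switch to Light (2.6 → 4.3). Not NE.
(Thorough, Light): Alex can switch to Deep (3.9 → 4.5). Not NE.
(Thorough, Normal): Alex gets 3, best alternative 1.5; Bailey gets 5.6, best alternative 1.9. No profitable deviation — NE.
(Thorough, Thorough): Alex can switch to Normal (1.1 → 3.3). Not NE.
(Deep, Light): Bailey can switch to Normal (4.1 → 4.5). Not NE.
(Deep, Normal): Alex can switch to Thorough (1.5 → 3). Not NE.
(Deep, Thorough): Alex can switch to Normal (3.2 → 3.3). Not NE.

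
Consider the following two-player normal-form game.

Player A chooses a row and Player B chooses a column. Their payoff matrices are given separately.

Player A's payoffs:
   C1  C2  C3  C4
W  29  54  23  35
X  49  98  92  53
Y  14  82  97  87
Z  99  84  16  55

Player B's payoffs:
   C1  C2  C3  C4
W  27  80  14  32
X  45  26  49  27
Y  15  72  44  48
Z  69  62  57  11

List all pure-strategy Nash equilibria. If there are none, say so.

Pure NE: (Z, C1)

Player A against C1: payoffs 29, 49, 14, 99 → best response Z.
Player A against C2: payoffs 54, 98, 82, 84 → best response X.
Player A against C3: payoffs 23, 92, 97, 16 → best response Y.
Player A against C4: payoffs 35, 53, 87, 55 → best response Y.
Player B against W: payoffs 27, 80, 14, 32 → best response C2.
Player B against X: payoffs 45, 26, 49, 27 → best response C3.
Player B against Y: payoffs 15, 72, 44, 48 → best response C2.
Player B against Z: payoffs 69, 62, 57, 11 → best response C1.
Mutual best responses: (Z, C1).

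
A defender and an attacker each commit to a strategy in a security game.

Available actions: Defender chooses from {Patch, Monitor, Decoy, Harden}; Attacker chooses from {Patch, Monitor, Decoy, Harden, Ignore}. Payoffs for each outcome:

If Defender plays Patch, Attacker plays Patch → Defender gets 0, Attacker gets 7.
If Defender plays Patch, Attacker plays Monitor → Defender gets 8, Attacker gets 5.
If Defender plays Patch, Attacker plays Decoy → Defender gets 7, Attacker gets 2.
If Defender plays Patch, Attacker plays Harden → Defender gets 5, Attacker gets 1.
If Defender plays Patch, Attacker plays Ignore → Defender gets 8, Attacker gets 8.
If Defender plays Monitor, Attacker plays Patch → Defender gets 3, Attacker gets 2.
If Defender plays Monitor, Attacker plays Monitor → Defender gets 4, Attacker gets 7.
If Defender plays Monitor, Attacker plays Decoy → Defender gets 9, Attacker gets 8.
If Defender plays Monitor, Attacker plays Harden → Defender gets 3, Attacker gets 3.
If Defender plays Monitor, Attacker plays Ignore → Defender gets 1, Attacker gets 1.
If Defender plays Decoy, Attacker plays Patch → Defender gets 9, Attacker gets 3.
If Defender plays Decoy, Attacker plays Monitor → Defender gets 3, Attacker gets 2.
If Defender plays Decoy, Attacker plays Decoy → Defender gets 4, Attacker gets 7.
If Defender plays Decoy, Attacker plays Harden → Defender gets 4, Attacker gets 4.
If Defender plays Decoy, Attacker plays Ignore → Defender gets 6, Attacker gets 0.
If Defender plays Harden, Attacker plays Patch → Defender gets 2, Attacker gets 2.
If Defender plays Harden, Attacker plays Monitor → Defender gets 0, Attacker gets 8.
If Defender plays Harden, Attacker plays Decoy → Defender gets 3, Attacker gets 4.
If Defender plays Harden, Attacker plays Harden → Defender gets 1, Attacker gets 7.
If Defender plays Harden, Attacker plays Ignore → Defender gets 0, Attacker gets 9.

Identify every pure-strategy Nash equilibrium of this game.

Pure-strategy Nash equilibria: (Patch, Ignore); (Monitor, Decoy)

Defender against Patch: payoffs 0, 3, 9, 2 → best response Decoy.
Defender against Monitor: payoffs 8, 4, 3, 0 → best response Patch.
Defender against Decoy: payoffs 7, 9, 4, 3 → best response Monitor.
Defender against Harden: payoffs 5, 3, 4, 1 → best response Patch.
Defender against Ignore: payoffs 8, 1, 6, 0 → best response Patch.
Attacker against Patch: payoffs 7, 5, 2, 1, 8 → best response Ignore.
Attacker against Monitor: payoffs 2, 7, 8, 3, 1 → best response Decoy.
Attacker against Decoy: payoffs 3, 2, 7, 4, 0 → best response Decoy.
Attacker against Harden: payoffs 2, 8, 4, 7, 9 → best response Ignore.
Mutual best responses: (Patch, Ignore); (Monitor, Decoy).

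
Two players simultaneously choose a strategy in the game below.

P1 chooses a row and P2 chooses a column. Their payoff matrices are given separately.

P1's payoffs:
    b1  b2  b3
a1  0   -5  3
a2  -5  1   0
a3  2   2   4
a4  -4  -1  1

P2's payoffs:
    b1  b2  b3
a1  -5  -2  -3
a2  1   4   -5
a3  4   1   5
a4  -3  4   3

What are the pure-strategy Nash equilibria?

P1 against b1: payoffs 0, -5, 2, -4 → best response a3.
P1 against b2: payoffs -5, 1, 2, -1 → best response a3.
P1 against b3: payoffs 3, 0, 4, 1 → best response a3.
P2 against a1: payoffs -5, -2, -3 → best response b2.
P2 against a2: payoffs 1, 4, -5 → best response b2.
P2 against a3: payoffs 4, 1, 5 → best response b3.
P2 against a4: payoffs -3, 4, 3 → best response b2.
Mutual best responses: (a3, b3).

Pure NE: (a3, b3)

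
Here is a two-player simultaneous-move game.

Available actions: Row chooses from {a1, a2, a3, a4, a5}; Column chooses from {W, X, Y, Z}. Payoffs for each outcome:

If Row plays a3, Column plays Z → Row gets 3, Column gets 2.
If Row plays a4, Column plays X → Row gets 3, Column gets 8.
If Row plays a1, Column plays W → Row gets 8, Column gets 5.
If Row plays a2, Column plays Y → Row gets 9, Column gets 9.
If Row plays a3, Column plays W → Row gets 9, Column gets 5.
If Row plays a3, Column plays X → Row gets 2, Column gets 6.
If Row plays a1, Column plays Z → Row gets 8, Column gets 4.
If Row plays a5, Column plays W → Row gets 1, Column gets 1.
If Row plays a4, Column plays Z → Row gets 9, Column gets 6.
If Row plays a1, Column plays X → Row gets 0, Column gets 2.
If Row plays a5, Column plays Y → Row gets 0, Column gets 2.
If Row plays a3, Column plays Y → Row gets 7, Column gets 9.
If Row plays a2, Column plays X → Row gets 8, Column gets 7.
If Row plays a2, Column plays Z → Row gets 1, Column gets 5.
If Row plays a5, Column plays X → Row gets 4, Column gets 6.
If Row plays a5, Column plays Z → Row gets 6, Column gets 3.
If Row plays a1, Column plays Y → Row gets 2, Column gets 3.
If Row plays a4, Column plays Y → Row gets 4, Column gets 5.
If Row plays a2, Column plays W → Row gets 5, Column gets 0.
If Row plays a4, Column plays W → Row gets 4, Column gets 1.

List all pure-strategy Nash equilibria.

The unique pure-strategy Nash equilibrium is (a2, Y).

Mark each player's best response to every combination of opponents' strategies; a profile where every player is best-responding is a pure Nash equilibrium.
Row against W: payoffs 8, 5, 9, 4, 1 → best response a3.
Row against X: payoffs 0, 8, 2, 3, 4 → best response a2.
Row against Y: payoffs 2, 9, 7, 4, 0 → best response a2.
Row against Z: payoffs 8, 1, 3, 9, 6 → best response a4.
Column against a1: payoffs 5, 2, 3, 4 → best response W.
Column against a2: payoffs 0, 7, 9, 5 → best response Y.
Column against a3: payoffs 5, 6, 9, 2 → best response Y.
Column against a4: payoffs 1, 8, 5, 6 → best response X.
Column against a5: payoffs 1, 6, 2, 3 → best response X.
Mutual best responses: (a2, Y).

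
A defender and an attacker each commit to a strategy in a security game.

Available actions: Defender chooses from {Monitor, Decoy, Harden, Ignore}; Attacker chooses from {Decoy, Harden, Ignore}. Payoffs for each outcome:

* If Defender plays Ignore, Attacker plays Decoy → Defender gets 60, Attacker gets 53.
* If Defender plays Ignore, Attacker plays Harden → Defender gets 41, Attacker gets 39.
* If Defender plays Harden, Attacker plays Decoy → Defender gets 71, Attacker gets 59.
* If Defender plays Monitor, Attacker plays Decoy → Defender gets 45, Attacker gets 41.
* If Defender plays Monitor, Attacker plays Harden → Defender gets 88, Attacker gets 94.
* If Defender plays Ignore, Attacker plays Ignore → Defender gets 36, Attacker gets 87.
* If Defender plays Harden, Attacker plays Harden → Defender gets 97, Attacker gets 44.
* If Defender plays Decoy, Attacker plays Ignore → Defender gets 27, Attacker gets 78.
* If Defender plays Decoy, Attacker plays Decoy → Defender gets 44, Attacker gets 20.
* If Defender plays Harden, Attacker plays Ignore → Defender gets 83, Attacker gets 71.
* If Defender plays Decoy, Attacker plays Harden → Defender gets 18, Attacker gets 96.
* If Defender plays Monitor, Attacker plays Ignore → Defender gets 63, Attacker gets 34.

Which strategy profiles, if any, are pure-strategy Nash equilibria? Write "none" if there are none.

(Harden, Ignore)

For each player, find the best response to each opponent profile; mutual best responses are the pure NE.
Defender against Decoy: payoffs 45, 44, 71, 60 → best response Harden.
Defender against Harden: payoffs 88, 18, 97, 41 → best response Harden.
Defender against Ignore: payoffs 63, 27, 83, 36 → best response Harden.
Attacker against Monitor: payoffs 41, 94, 34 → best response Harden.
Attacker against Decoy: payoffs 20, 96, 78 → best response Harden.
Attacker against Harden: payoffs 59, 44, 71 → best response Ignore.
Attacker against Ignore: payoffs 53, 39, 87 → best response Ignore.
Mutual best responses: (Harden, Ignore).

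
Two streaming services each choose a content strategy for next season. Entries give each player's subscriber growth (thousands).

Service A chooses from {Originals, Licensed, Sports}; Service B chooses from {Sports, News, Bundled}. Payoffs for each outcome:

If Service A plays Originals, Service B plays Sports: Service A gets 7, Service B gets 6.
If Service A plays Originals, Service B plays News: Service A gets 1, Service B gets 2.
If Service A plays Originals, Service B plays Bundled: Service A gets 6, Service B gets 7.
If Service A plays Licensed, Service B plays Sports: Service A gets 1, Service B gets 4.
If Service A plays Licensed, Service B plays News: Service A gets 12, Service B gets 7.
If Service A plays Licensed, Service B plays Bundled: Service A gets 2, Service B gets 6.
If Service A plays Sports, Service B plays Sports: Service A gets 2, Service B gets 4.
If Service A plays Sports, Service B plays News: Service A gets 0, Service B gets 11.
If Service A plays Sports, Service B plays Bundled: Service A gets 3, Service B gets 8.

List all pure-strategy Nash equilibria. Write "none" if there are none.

The pure Nash equilibria are (Originals, Bundled) and (Licensed, News).

Check each profile: it is a Nash equilibrium iff no player can strictly gain by switching unilaterally.
(Originals, Sports): Service B can switch to Bundled (6 → 7). Not NE.
(Originals, News): Service A can switch to Licensed (1 → 12). Not NE.
(Originals, Bundled): Service A gets 6, best alternative 3; Service B gets 7, best alternative 6. No profitable deviation — NE.
(Licensed, Sports): Service A can switch to Originals (1 → 7). Not NE.
(Licensed, News): Service A gets 12, best alternative 1; Service B gets 7, best alternative 6. No profitable deviation — NE.
(Licensed, Bundled): Service A can switch to Originals (2 → 6). Not NE.
(Sports, Sports): Service A can switch to Originals (2 → 7). Not NE.
(Sports, News): Service A can switch to Originals (0 → 1). Not NE.
(Sports, Bundled): Service A can switch to Originals (3 → 6). Not NE.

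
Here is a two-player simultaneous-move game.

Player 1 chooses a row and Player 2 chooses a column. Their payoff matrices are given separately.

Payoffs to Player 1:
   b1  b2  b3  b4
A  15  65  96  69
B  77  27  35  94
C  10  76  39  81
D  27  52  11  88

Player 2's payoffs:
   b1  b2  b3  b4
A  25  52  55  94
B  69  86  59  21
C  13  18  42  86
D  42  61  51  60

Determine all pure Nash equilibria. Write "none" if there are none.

This game has no pure Nash equilibrium.

Mark each player's best response to every combination of opponents' strategies; a profile where every player is best-responding is a pure Nash equilibrium.
Player 1 against b1: payoffs 15, 77, 10, 27 → best response B.
Player 1 against b2: payoffs 65, 27, 76, 52 → best response C.
Player 1 against b3: payoffs 96, 35, 39, 11 → best response A.
Player 1 against b4: payoffs 69, 94, 81, 88 → best response B.
Player 2 against A: payoffs 25, 52, 55, 94 → best response b4.
Player 2 against B: payoffs 69, 86, 59, 21 → best response b2.
Player 2 against C: payoffs 13, 18, 42, 86 → best response b4.
Player 2 against D: payoffs 42, 61, 51, 60 → best response b2.
No profile is a mutual best response for all players.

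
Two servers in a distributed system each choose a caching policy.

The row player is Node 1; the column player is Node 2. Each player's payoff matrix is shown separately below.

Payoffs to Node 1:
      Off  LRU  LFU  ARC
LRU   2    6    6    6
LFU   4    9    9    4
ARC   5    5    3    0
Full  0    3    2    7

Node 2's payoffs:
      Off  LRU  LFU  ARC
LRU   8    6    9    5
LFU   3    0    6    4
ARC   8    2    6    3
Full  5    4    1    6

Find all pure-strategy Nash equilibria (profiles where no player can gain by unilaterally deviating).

Mark each player's best response to every combination of opponents' strategies; a profile where every player is best-responding is a pure Nash equilibrium.
Node 1 against Off: payoffs 2, 4, 5, 0 → best response ARC.
Node 1 against LRU: payoffs 6, 9, 5, 3 → best response LFU.
Node 1 against LFU: payoffs 6, 9, 3, 2 → best response LFU.
Node 1 against ARC: payoffs 6, 4, 0, 7 → best response Full.
Node 2 against LRU: payoffs 8, 6, 9, 5 → best response LFU.
Node 2 against LFU: payoffs 3, 0, 6, 4 → best response LFU.
Node 2 against ARC: payoffs 8, 2, 6, 3 → best response Off.
Node 2 against Full: payoffs 5, 4, 1, 6 → best response ARC.
Mutual best responses: (LFU, LFU); (ARC, Off); (Full, ARC).

(LFU, LFU), (ARC, Off), (Full, ARC)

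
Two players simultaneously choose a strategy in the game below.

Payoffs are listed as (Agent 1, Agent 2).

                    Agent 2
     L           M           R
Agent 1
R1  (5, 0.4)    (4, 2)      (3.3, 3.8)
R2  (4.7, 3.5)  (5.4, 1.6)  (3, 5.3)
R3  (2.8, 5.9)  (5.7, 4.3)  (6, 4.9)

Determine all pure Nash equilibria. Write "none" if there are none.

There is no pure-strategy Nash equilibrium.

(R1, L): Agent 2 can switch to M (0.4 → 2). Not NE.
(R1, M): Agent 1 can switch to R2 (4 → 5.4). Not NE.
(R1, R): Agent 1 can switch to R3 (3.3 → 6). Not NE.
(R2, L): Agent 1 can switch to R1 (4.7 → 5). Not NE.
(R2, M): Agent 1 can switch to R3 (5.4 → 5.7). Not NE.
(R2, R): Agent 1 can switch to R1 (3 → 3.3). Not NE.
(The remaining 3 profiles each have a profitable deviation by the same check.)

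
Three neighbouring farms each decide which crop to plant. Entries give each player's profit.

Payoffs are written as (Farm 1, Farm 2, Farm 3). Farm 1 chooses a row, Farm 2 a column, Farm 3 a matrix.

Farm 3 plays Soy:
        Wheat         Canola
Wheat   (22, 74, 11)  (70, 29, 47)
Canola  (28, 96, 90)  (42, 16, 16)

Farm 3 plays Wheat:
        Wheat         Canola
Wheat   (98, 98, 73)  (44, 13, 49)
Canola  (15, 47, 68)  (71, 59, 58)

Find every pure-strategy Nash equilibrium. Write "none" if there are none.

Farm 1 against (Wheat, Soy): payoffs 22, 28 → best response Canola.
Farm 1 against (Wheat, Wheat): payoffs 98, 15 → best response Wheat.
Farm 1 against (Canola, Soy): payoffs 70, 42 → best response Wheat.
Farm 1 against (Canola, Wheat): payoffs 44, 71 → best response Canola.
Farm 2 against (Wheat, Soy): payoffs 74, 29 → best response Wheat.
Farm 2 against (Wheat, Wheat): payoffs 98, 13 → best response Wheat.
Farm 2 against (Canola, Soy): payoffs 96, 16 → best response Wheat.
Farm 2 against (Canola, Wheat): payoffs 47, 59 → best response Canola.
Farm 3 against (Wheat, Wheat): payoffs 11, 73 → best response Wheat.
Farm 3 against (Wheat, Canola): payoffs 47, 49 → best response Wheat.
Farm 3 against (Canola, Wheat): payoffs 90, 68 → best response Soy.
Farm 3 against (Canola, Canola): payoffs 16, 58 → best response Wheat.
Mutual best responses: (Wheat, Wheat, Wheat); (Canola, Wheat, Soy); (Canola, Canola, Wheat).

Pure-strategy Nash equilibria: (Wheat, Wheat, Wheat), (Canola, Wheat, Soy), (Canola, Canola, Wheat)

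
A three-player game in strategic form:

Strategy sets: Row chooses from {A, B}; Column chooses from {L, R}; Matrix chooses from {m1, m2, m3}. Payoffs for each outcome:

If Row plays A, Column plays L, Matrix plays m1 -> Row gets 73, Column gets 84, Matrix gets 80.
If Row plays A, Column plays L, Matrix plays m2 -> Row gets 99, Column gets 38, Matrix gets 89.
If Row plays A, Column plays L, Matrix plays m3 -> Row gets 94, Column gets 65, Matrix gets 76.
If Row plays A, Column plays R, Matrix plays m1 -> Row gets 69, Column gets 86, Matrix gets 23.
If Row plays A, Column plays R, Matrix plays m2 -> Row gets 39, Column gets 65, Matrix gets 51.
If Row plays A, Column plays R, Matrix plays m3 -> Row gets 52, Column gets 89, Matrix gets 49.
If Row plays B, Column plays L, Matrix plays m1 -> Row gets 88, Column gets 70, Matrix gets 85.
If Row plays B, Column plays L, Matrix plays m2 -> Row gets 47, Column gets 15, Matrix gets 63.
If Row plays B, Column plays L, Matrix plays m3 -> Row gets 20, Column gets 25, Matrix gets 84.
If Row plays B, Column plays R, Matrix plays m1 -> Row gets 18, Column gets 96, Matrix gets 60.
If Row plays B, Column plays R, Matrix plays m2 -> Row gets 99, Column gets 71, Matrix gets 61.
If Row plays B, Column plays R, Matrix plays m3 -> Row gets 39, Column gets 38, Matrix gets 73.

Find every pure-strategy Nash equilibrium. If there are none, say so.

This game has no pure Nash equilibrium.

(A, L, m1): Row can switch to B (73 → 88). Not NE.
(A, L, m2): Column can switch to R (38 → 65). Not NE.
(A, L, m3): Column can switch to R (65 → 89). Not NE.
(A, R, m1): Matrix can switch to m2 (23 → 51). Not NE.
(A, R, m2): Row can switch to B (39 → 99). Not NE.
(A, R, m3): Matrix can switch to m2 (49 → 51). Not NE.
(B, L, m1): Column can switch to R (70 → 96). Not NE.
(B, L, m2): Row can switch to A (47 → 99). Not NE.
(The remaining 4 profiles each have a profitable deviation by the same check.)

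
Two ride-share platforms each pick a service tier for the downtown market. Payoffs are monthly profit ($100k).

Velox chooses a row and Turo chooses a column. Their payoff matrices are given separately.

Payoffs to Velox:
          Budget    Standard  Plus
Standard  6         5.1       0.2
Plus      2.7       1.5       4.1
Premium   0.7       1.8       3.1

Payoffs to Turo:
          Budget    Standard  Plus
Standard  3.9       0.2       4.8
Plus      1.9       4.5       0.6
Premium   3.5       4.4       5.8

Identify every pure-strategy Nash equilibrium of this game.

This game has no pure Nash equilibrium.

Velox against Budget: payoffs 6, 2.7, 0.7 → best response Standard.
Velox against Standard: payoffs 5.1, 1.5, 1.8 → best response Standard.
Velox against Plus: payoffs 0.2, 4.1, 3.1 → best response Plus.
Turo against Standard: payoffs 3.9, 0.2, 4.8 → best response Plus.
Turo against Plus: payoffs 1.9, 4.5, 0.6 → best response Standard.
Turo against Premium: payoffs 3.5, 4.4, 5.8 → best response Plus.
No profile is a mutual best response for all players.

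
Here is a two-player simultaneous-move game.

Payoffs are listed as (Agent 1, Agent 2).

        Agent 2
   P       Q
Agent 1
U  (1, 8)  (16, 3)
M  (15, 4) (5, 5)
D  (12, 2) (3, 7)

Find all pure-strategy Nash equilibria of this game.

none

Agent 1 against P: payoffs 1, 15, 12 → best response M.
Agent 1 against Q: payoffs 16, 5, 3 → best response U.
Agent 2 against U: payoffs 8, 3 → best response P.
Agent 2 against M: payoffs 4, 5 → best response Q.
Agent 2 against D: payoffs 2, 7 → best response Q.
No profile is a mutual best response for all players.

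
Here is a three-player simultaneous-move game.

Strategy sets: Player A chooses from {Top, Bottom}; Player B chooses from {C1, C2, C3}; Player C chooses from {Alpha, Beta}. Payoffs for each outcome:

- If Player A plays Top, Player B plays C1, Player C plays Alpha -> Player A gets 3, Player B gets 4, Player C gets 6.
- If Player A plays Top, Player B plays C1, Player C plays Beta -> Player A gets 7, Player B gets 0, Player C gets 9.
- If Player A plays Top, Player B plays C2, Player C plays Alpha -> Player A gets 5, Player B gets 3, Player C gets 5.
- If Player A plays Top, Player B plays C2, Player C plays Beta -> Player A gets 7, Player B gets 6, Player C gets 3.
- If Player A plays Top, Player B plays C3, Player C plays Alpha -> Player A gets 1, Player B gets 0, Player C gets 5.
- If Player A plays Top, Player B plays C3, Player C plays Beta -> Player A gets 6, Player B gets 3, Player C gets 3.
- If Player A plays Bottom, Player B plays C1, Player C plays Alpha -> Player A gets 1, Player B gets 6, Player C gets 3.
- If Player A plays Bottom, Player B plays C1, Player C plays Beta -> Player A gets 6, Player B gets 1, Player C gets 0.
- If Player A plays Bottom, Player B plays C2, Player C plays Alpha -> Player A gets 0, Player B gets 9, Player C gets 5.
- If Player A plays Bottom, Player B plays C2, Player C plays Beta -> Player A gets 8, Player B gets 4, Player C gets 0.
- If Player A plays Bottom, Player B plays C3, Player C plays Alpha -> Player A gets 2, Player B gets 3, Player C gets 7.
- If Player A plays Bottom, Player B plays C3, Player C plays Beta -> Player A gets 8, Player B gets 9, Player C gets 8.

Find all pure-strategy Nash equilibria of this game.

Mark each player's best response to every combination of opponents' strategies; a profile where every player is best-responding is a pure Nash equilibrium.
Player A against (C1, Alpha): payoffs 3, 1 → best response Top.
Player A against (C1, Beta): payoffs 7, 6 → best response Top.
Player A against (C2, Alpha): payoffs 5, 0 → best response Top.
Player A against (C2, Beta): payoffs 7, 8 → best response Bottom.
Player A against (C3, Alpha): payoffs 1, 2 → best response Bottom.
Player A against (C3, Beta): payoffs 6, 8 → best response Bottom.
Player B against (Top, Alpha): payoffs 4, 3, 0 → best response C1.
Player B against (Top, Beta): payoffs 0, 6, 3 → best response C2.
Player B against (Bottom, Alpha): payoffs 6, 9, 3 → best response C2.
Player B against (Bottom, Beta): payoffs 1, 4, 9 → best response C3.
Player C against (Top, C1): payoffs 6, 9 → best response Beta.
Player C against (Top, C2): payoffs 5, 3 → best response Alpha.
Player C against (Top, C3): payoffs 5, 3 → best response Alpha.
Player C against (Bottom, C1): payoffs 3, 0 → best response Alpha.
Player C against (Bottom, C2): payoffs 5, 0 → best response Alpha.
Player C against (Bottom, C3): payoffs 7, 8 → best response Beta.
Mutual best responses: (Bottom, C3, Beta).

The unique pure-strategy Nash equilibrium is (Bottom, C3, Beta).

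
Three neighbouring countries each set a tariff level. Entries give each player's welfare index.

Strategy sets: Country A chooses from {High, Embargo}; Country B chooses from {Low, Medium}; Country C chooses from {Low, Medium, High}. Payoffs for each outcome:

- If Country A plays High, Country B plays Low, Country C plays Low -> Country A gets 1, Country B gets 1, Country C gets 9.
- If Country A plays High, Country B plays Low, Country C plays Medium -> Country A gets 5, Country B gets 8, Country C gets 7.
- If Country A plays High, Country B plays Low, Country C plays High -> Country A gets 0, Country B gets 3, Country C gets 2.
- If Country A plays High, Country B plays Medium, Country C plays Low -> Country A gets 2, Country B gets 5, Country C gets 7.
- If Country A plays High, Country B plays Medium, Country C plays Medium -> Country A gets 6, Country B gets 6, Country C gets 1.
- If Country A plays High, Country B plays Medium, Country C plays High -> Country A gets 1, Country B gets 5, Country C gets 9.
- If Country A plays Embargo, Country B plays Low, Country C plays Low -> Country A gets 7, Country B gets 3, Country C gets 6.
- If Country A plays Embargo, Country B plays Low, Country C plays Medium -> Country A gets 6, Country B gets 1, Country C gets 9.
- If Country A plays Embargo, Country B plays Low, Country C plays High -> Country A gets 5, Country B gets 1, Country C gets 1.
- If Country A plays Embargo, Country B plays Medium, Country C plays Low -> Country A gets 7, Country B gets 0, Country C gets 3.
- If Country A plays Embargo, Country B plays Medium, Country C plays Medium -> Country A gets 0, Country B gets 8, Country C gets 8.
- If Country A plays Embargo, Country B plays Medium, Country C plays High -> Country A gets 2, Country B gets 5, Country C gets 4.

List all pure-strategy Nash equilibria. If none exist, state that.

Country A against (Low, Low): payoffs 1, 7 → best response Embargo.
Country A against (Low, Medium): payoffs 5, 6 → best response Embargo.
Country A against (Low, High): payoffs 0, 5 → best response Embargo.
Country A against (Medium, Low): payoffs 2, 7 → best response Embargo.
Country A against (Medium, Medium): payoffs 6, 0 → best response High.
Country A against (Medium, High): payoffs 1, 2 → best response Embargo.
Country B against (High, Low): payoffs 1, 5 → best response Medium.
Country B against (High, Medium): payoffs 8, 6 → best response Low.
Country B against (High, High): payoffs 3, 5 → best response Medium.
Country B against (Embargo, Low): payoffs 3, 0 → best response Low.
Country B against (Embargo, Medium): payoffs 1, 8 → best response Medium.
Country B against (Embargo, High): payoffs 1, 5 → best response Medium.
Country C against (High, Low): payoffs 9, 7, 2 → best response Low.
Country C against (High, Medium): payoffs 7, 1, 9 → best response High.
Country C against (Embargo, Low): payoffs 6, 9, 1 → best response Medium.
Country C against (Embargo, Medium): payoffs 3, 8, 4 → best response Medium.
No profile is a mutual best response for all players.

There is no pure-strategy Nash equilibrium.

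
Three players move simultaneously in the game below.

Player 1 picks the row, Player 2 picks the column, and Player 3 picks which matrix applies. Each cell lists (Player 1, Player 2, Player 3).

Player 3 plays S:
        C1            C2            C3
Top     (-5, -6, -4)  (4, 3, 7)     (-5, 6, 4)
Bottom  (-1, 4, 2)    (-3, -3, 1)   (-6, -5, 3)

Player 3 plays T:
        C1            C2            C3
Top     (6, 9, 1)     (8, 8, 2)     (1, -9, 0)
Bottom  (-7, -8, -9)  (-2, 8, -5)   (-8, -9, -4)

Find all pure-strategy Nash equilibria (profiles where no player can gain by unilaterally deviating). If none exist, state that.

Pure-strategy Nash equilibria: (Top, C1, T); (Top, C3, S); (Bottom, C1, S)

(Top, C1, S): Player 1 can switch to Bottom (-5 → -1). Not NE.
(Top, C1, T): Player 1 gets 6, best alternative -7; Player 2 gets 9, best alternative 8; Player 3 gets 1, best alternative -4. No profitable deviation — NE.
(Top, C2, S): Player 2 can switch to C3 (3 → 6). Not NE.
(Top, C2, T): Player 2 can switch to C1 (8 → 9). Not NE.
(Top, C3, S): Player 1 gets -5, best alternative -6; Player 2 gets 6, best alternative 3; Player 3 gets 4, best alternative 0. No profitable deviation — NE.
(Top, C3, T): Player 2 can switch to C1 (-9 → 9). Not NE.
(Bottom, C1, S): Player 1 gets -1, best alternative -5; Player 2 gets 4, best alternative -3; Player 3 gets 2, best alternative -9. No profitable deviation — NE.
(Bottom, C1, T): Player 1 can switch to Top (-7 → 6). Not NE.
(Bottom, C2, S): Player 1 can switch to Top (-3 → 4). Not NE.
(Bottom, C2, T): Player 1 can switch to Top (-2 → 8). Not NE.
(Bottom, C3, S): Player 1 can switch to Top (-6 → -5). Not NE.
(The remaining 1 profile has a profitable deviation by the same check.)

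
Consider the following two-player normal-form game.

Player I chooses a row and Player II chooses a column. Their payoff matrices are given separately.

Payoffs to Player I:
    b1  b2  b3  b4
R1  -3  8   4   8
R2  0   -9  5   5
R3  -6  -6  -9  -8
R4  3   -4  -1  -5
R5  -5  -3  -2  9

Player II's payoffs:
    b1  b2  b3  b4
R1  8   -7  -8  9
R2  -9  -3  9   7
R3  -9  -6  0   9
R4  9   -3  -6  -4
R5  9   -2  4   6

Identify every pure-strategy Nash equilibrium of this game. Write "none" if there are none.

The pure Nash equilibria are (R2, b3), (R4, b1).

For each player, find the best response to each opponent profile; mutual best responses are the pure NE.
Player I against b1: payoffs -3, 0, -6, 3, -5 → best response R4.
Player I against b2: payoffs 8, -9, -6, -4, -3 → best response R1.
Player I against b3: payoffs 4, 5, -9, -1, -2 → best response R2.
Player I against b4: payoffs 8, 5, -8, -5, 9 → best response R5.
Player II against R1: payoffs 8, -7, -8, 9 → best response b4.
Player II against R2: payoffs -9, -3, 9, 7 → best response b3.
Player II against R3: payoffs -9, -6, 0, 9 → best response b4.
Player II against R4: payoffs 9, -3, -6, -4 → best response b1.
Player II against R5: payoffs 9, -2, 4, 6 → best response b1.
Mutual best responses: (R2, b3); (R4, b1).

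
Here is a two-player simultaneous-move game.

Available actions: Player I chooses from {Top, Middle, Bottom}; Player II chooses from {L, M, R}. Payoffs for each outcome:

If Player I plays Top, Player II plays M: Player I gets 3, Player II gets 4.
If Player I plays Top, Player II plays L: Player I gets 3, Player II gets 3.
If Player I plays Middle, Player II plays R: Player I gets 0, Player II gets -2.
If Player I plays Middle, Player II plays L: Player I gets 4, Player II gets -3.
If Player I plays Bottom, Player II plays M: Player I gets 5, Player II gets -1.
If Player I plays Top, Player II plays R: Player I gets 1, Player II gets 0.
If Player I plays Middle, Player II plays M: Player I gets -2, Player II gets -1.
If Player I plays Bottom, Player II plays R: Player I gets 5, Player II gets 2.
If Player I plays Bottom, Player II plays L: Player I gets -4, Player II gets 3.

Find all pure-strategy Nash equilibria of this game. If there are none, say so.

(Top, L): Player I can switch to Middle (3 → 4). Not NE.
(Top, M): Player I can switch to Bottom (3 → 5). Not NE.
(Top, R): Player I can switch to Bottom (1 → 5). Not NE.
(Middle, L): Player II can switch to M (-3 → -1). Not NE.
(Middle, M): Player I can switch to Top (-2 → 3). Not NE.
(Middle, R): Player I can switch to Top (0 → 1). Not NE.
(The remaining 3 profiles each have a profitable deviation by the same check.)

No pure-strategy Nash equilibrium.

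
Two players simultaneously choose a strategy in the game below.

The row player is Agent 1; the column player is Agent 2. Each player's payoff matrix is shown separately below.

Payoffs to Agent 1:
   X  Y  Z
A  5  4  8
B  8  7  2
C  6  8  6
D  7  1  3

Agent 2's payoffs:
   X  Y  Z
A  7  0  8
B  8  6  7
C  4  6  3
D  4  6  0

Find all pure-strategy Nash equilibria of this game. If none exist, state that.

(A, X): Agent 1 can switch to B (5 → 8). Not NE.
(A, Y): Agent 1 can switch to B (4 → 7). Not NE.
(A, Z): Agent 1 gets 8, best alternative 6; Agent 2 gets 8, best alternative 7. No profitable deviation — NE.
(B, X): Agent 1 gets 8, best alternative 7; Agent 2 gets 8, best alternative 7. No profitable deviation — NE.
(B, Y): Agent 1 can switch to C (7 → 8). Not NE.
(B, Z): Agent 1 can switch to A (2 → 8). Not NE.
(C, X): Agent 1 can switch to B (6 → 8). Not NE.
(C, Y): Agent 1 gets 8, best alternative 7; Agent 2 gets 6, best alternative 4. No profitable deviation — NE.
(C, Z): Agent 1 can switch to A (6 → 8). Not NE.
(D, X): Agent 1 can switch to B (7 → 8). Not NE.
(D, Y): Agent 1 can switch to A (1 → 4). Not NE.
(D, Z): Agent 1 can switch to A (3 → 8). Not NE.

The pure Nash equilibria are (A, Z), (B, X), (C, Y).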